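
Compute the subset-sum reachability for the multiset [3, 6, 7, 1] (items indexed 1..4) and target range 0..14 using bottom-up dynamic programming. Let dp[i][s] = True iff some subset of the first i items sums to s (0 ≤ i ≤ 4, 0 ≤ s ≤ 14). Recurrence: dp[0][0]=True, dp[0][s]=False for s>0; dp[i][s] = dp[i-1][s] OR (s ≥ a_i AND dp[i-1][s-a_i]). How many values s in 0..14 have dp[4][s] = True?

12

i\s   0   1   2   3   4   5   6   7   8   9  10  11  12  13  14
  0   T   F   F   F   F   F   F   F   F   F   F   F   F   F   F
  1   T   F   F   T   F   F   F   F   F   F   F   F   F   F   F
  2   T   F   F   T   F   F   T   F   F   T   F   F   F   F   F
  3   T   F   F   T   F   F   T   T   F   T   T   F   F   T   F
  4   T   T   F   T   T   F   T   T   T   T   T   T   F   T   T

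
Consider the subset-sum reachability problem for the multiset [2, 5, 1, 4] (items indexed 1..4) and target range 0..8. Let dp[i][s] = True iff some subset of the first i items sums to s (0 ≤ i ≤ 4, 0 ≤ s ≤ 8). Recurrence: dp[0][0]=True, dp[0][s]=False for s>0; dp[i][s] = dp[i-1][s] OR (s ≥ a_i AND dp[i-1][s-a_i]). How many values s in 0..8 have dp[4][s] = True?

i\s   0   1   2   3   4   5   6   7   8
  0   T   F   F   F   F   F   F   F   F
  1   T   F   T   F   F   F   F   F   F
  2   T   F   T   F   F   T   F   T   F
  3   T   T   T   T   F   T   T   T   T
  4   T   T   T   T   T   T   T   T   T

9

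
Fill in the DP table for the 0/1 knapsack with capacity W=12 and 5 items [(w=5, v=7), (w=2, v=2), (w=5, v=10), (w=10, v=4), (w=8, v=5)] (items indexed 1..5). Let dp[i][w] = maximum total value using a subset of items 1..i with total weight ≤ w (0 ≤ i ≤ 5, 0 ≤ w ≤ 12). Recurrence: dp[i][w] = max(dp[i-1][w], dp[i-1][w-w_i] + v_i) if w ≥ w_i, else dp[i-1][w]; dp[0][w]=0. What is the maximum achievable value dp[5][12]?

19

i\w   0   1   2   3   4   5   6   7   8   9  10  11  12
  0   0   0   0   0   0   0   0   0   0   0   0   0   0
  1   0   0   0   0   0   7   7   7   7   7   7   7   7
  2   0   0   2   2   2   7   7   9   9   9   9   9   9
  3   0   0   2   2   2  10  10  12  12  12  17  17  19
  4   0   0   2   2   2  10  10  12  12  12  17  17  19
  5   0   0   2   2   2  10  10  12  12  12  17  17  19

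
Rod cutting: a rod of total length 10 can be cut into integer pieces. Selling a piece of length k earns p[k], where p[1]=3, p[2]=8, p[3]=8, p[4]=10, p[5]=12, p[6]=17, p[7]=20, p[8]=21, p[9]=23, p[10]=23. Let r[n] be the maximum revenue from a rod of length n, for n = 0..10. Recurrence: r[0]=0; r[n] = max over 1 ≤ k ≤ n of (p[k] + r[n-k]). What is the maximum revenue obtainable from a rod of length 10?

40

   n    0    1    2    3    4    5    6    7    8    9   10
r[n]    0    3    8   11   16   19   24   27   32   35   40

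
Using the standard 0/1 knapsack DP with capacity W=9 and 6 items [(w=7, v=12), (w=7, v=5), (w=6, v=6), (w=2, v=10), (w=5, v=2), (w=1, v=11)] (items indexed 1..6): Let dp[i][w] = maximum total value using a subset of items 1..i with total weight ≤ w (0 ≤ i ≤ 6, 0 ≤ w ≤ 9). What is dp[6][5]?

21

i\w   0   1   2   3   4   5   6   7   8   9
  0   0   0   0   0   0   0   0   0   0   0
  1   0   0   0   0   0   0   0  12  12  12
  2   0   0   0   0   0   0   0  12  12  12
  3   0   0   0   0   0   0   6  12  12  12
  4   0   0  10  10  10  10  10  12  16  22
  5   0   0  10  10  10  10  10  12  16  22
  6   0  11  11  21  21  21  21  21  23  27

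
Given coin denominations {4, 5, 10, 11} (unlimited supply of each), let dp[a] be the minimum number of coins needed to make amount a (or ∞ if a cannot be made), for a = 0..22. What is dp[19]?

3

 a  0  1  2  3  4  5  6  7  8  9 10 11 12 13 14 15 16 17 18 19 20 21 22
dp  0  -  -  -  1  1  -  -  2  2  1  1  3  3  2  2  2  4  3  3  2  2  2
(- denotes ∞ / unreachable)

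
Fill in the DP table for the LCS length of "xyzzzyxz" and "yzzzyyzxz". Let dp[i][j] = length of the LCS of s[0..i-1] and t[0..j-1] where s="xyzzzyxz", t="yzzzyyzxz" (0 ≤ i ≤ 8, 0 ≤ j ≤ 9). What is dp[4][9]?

   ''  y  z  z  z  y  y  z  x  z
''  0  0  0  0  0  0  0  0  0  0
 x  0  0  0  0  0  0  0  0  1  1
 y  0  1  1  1  1  1  1  1  1  1
 z  0  1  2  2  2  2  2  2  2  2
 z  0  1  2  3  3  3  3  3  3  3
 z  0  1  2  3  4  4  4  4  4  4
 y  0  1  2  3  4  5  5  5  5  5
 x  0  1  2  3  4  5  5  5  6  6
 z  0  1  2  3  4  5  5  6  6  7

3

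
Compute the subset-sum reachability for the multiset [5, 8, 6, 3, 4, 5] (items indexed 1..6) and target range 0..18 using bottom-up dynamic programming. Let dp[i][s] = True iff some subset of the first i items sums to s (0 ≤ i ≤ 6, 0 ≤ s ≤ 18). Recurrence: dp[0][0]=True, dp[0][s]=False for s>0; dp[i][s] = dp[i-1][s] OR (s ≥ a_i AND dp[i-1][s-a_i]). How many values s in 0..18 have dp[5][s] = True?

i\s   0   1   2   3   4   5   6   7   8   9  10  11  12  13  14  15  16  17  18
  0   T   F   F   F   F   F   F   F   F   F   F   F   F   F   F   F   F   F   F
  1   T   F   F   F   F   T   F   F   F   F   F   F   F   F   F   F   F   F   F
  2   T   F   F   F   F   T   F   F   T   F   F   F   F   T   F   F   F   F   F
  3   T   F   F   F   F   T   T   F   T   F   F   T   F   T   T   F   F   F   F
  4   T   F   F   T   F   T   T   F   T   T   F   T   F   T   T   F   T   T   F
  5   T   F   F   T   T   T   T   T   T   T   T   T   T   T   T   T   T   T   T
  6   T   F   F   T   T   T   T   T   T   T   T   T   T   T   T   T   T   T   T

17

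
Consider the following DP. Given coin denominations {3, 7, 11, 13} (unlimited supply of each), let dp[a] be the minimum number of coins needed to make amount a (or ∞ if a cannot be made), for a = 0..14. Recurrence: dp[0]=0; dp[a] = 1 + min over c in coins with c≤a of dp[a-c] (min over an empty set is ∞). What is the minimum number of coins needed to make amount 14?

2

 a  0  1  2  3  4  5  6  7  8  9 10 11 12 13 14
dp  0  -  -  1  -  -  2  1  -  3  2  1  4  1  2
(- denotes ∞ / unreachable)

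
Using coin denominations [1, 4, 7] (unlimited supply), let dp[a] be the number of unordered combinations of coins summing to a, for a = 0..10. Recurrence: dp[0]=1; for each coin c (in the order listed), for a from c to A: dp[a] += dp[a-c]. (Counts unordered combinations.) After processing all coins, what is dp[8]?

after  coin     0     1     2     3     4     5     6     7     8     9    10
          1     1     1     1     1     1     1     1     1     1     1     1
          4     1     1     1     1     2     2     2     2     3     3     3
          7     1     1     1     1     2     2     2     3     4     4     4

4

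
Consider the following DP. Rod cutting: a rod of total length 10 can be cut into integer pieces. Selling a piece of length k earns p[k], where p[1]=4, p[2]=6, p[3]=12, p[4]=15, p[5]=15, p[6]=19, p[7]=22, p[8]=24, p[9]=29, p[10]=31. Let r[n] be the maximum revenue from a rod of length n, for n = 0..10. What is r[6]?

24

   n    0    1    2    3    4    5    6    7    8    9   10
r[n]    0    4    8   12   16   20   24   28   32   36   40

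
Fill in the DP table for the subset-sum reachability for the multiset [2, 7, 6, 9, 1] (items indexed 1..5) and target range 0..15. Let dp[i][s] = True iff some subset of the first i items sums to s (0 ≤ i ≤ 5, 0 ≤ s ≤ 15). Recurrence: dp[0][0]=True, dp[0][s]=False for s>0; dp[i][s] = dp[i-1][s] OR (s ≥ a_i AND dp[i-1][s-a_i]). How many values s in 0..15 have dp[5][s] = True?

14

i\s   0   1   2   3   4   5   6   7   8   9  10  11  12  13  14  15
  0   T   F   F   F   F   F   F   F   F   F   F   F   F   F   F   F
  1   T   F   T   F   F   F   F   F   F   F   F   F   F   F   F   F
  2   T   F   T   F   F   F   F   T   F   T   F   F   F   F   F   F
  3   T   F   T   F   F   F   T   T   T   T   F   F   F   T   F   T
  4   T   F   T   F   F   F   T   T   T   T   F   T   F   T   F   T
  5   T   T   T   T   F   F   T   T   T   T   T   T   T   T   T   T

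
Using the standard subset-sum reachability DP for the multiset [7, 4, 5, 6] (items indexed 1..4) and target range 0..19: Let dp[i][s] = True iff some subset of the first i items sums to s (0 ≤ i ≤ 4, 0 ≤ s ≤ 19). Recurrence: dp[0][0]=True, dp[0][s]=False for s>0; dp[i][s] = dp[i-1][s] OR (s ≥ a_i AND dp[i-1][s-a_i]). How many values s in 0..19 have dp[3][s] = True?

8

i\s   0   1   2   3   4   5   6   7   8   9  10  11  12  13  14  15  16  17  18  19
  0   T   F   F   F   F   F   F   F   F   F   F   F   F   F   F   F   F   F   F   F
  1   T   F   F   F   F   F   F   T   F   F   F   F   F   F   F   F   F   F   F   F
  2   T   F   F   F   T   F   F   T   F   F   F   T   F   F   F   F   F   F   F   F
  3   T   F   F   F   T   T   F   T   F   T   F   T   T   F   F   F   T   F   F   F
  4   T   F   F   F   T   T   T   T   F   T   T   T   T   T   F   T   T   T   T   F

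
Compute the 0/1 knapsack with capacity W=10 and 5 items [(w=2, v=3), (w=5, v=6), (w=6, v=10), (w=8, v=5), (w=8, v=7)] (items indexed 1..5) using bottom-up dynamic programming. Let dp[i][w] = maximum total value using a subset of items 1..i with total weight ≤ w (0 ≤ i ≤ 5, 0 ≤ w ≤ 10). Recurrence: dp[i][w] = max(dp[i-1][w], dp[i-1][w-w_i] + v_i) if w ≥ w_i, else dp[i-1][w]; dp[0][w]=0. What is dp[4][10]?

i\w   0   1   2   3   4   5   6   7   8   9  10
  0   0   0   0   0   0   0   0   0   0   0   0
  1   0   0   3   3   3   3   3   3   3   3   3
  2   0   0   3   3   3   6   6   9   9   9   9
  3   0   0   3   3   3   6  10  10  13  13  13
  4   0   0   3   3   3   6  10  10  13  13  13
  5   0   0   3   3   3   6  10  10  13  13  13

13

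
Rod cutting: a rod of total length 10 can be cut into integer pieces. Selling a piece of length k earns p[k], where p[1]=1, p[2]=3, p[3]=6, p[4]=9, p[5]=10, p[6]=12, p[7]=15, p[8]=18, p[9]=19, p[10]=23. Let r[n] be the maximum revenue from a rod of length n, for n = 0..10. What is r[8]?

18

   n    0    1    2    3    4    5    6    7    8    9   10
r[n]    0    1    3    6    9   10   12   15   18   19   23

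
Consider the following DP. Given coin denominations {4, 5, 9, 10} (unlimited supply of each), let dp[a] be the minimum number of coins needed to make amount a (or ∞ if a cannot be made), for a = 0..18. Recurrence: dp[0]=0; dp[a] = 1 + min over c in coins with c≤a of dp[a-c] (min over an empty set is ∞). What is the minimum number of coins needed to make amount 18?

2

 a  0  1  2  3  4  5  6  7  8  9 10 11 12 13 14 15 16 17 18
dp  0  -  -  -  1  1  -  -  2  1  1  -  3  2  2  2  4  3  2
(- denotes ∞ / unreachable)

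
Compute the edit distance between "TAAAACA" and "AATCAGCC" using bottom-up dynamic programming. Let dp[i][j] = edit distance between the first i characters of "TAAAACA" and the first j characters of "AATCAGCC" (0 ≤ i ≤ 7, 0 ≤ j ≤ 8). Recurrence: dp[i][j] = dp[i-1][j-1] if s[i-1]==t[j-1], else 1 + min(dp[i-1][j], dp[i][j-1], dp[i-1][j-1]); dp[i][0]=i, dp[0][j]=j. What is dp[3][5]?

3

   ''  A  A  T  C  A  G  C  C
''  0  1  2  3  4  5  6  7  8
 T  1  1  2  2  3  4  5  6  7
 A  2  1  1  2  3  3  4  5  6
 A  3  2  1  2  3  3  4  5  6
 A  4  3  2  2  3  3  4  5  6
 A  5  4  3  3  3  3  4  5  6
 C  6  5  4  4  3  4  4  4  5
 A  7  6  5  5  4  3  4  5  5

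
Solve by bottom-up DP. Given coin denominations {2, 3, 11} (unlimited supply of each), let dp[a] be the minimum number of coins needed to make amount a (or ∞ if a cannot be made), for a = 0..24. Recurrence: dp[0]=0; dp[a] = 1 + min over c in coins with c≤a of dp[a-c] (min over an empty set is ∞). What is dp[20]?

4

 a  0  1  2  3  4  5  6  7  8  9 10 11 12 13 14 15 16 17 18 19 20 21 22 23 24
dp  0  -  1  1  2  2  2  3  3  3  4  1  4  2  2  3  3  3  4  4  4  5  2  5  3
(- denotes ∞ / unreachable)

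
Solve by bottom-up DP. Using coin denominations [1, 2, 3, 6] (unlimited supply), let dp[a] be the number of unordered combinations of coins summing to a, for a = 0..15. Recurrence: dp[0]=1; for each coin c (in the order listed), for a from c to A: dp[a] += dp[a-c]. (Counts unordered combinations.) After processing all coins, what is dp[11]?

21

after  coin     0     1     2     3     4     5     6     7     8     9    10    11    12    13    14    15
          1     1     1     1     1     1     1     1     1     1     1     1     1     1     1     1     1
          2     1     1     2     2     3     3     4     4     5     5     6     6     7     7     8     8
          3     1     1     2     3     4     5     7     8    10    12    14    16    19    21    24    27
          6     1     1     2     3     4     5     8     9    12    15    18    21    27    30    36    42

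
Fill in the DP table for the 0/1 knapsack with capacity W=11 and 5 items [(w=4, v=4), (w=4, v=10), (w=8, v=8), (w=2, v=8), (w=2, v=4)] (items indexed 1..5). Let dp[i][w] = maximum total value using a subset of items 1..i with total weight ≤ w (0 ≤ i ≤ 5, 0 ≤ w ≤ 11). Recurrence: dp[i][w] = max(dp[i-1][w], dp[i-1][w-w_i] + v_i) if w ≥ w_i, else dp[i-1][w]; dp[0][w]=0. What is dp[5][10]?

22

i\w   0   1   2   3   4   5   6   7   8   9  10  11
  0   0   0   0   0   0   0   0   0   0   0   0   0
  1   0   0   0   0   4   4   4   4   4   4   4   4
  2   0   0   0   0  10  10  10  10  14  14  14  14
  3   0   0   0   0  10  10  10  10  14  14  14  14
  4   0   0   8   8  10  10  18  18  18  18  22  22
  5   0   0   8   8  12  12  18  18  22  22  22  22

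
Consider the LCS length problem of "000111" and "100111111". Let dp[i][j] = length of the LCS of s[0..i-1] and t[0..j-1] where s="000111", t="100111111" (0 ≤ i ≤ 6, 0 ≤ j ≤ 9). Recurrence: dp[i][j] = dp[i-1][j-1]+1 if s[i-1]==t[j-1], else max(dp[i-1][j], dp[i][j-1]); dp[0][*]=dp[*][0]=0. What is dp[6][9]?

   ''  1  0  0  1  1  1  1  1  1
''  0  0  0  0  0  0  0  0  0  0
 0  0  0  1  1  1  1  1  1  1  1
 0  0  0  1  2  2  2  2  2  2  2
 0  0  0  1  2  2  2  2  2  2  2
 1  0  1  1  2  3  3  3  3  3  3
 1  0  1  1  2  3  4  4  4  4  4
 1  0  1  1  2  3  4  5  5  5  5

5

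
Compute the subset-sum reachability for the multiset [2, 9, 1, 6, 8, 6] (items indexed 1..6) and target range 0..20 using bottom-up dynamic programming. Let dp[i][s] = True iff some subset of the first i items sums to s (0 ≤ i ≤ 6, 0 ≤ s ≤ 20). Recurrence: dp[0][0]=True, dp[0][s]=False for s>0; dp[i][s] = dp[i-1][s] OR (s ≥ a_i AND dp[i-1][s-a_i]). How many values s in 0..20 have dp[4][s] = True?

15

i\s   0   1   2   3   4   5   6   7   8   9  10  11  12  13  14  15  16  17  18  19  20
  0   T   F   F   F   F   F   F   F   F   F   F   F   F   F   F   F   F   F   F   F   F
  1   T   F   T   F   F   F   F   F   F   F   F   F   F   F   F   F   F   F   F   F   F
  2   T   F   T   F   F   F   F   F   F   T   F   T   F   F   F   F   F   F   F   F   F
  3   T   T   T   T   F   F   F   F   F   T   T   T   T   F   F   F   F   F   F   F   F
  4   T   T   T   T   F   F   T   T   T   T   T   T   T   F   F   T   T   T   T   F   F
  5   T   T   T   T   F   F   T   T   T   T   T   T   T   F   T   T   T   T   T   T   T
  6   T   T   T   T   F   F   T   T   T   T   T   T   T   T   T   T   T   T   T   T   T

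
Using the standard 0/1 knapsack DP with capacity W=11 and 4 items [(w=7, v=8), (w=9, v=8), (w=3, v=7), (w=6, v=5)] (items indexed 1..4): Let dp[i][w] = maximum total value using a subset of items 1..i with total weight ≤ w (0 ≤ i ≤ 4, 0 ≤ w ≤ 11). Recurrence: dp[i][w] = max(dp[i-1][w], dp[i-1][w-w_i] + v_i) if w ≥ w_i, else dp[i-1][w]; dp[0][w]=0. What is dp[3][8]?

i\w   0   1   2   3   4   5   6   7   8   9  10  11
  0   0   0   0   0   0   0   0   0   0   0   0   0
  1   0   0   0   0   0   0   0   8   8   8   8   8
  2   0   0   0   0   0   0   0   8   8   8   8   8
  3   0   0   0   7   7   7   7   8   8   8  15  15
  4   0   0   0   7   7   7   7   8   8  12  15  15

8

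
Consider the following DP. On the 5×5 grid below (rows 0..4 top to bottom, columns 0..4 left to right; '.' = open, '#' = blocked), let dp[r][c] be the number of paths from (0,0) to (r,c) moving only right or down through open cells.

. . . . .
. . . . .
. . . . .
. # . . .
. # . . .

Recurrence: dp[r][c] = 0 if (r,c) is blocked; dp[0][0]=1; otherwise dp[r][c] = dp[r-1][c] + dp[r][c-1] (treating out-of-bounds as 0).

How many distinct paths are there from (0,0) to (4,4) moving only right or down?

53

r\c   0   1   2   3   4
  0   1   1   1   1   1
  1   1   2   3   4   5
  2   1   3   6  10  15
  3   1   0   6  16  31
  4   1   0   6  22  53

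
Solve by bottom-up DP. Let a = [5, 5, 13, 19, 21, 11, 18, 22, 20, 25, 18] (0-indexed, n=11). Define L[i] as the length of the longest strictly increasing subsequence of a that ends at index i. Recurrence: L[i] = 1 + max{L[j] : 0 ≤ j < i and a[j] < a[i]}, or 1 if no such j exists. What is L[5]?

2

   i    0    1    2    3    4    5    6    7    8    9   10
a[i]    5    5   13   19   21   11   18   22   20   25   18
L[i]    1    1    2    3    4    2    3    5    4    6    3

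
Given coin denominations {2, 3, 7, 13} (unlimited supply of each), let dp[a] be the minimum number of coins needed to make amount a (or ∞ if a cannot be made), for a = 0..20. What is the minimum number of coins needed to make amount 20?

2

 a  0  1  2  3  4  5  6  7  8  9 10 11 12 13 14 15 16 17 18 19 20
dp  0  -  1  1  2  2  2  1  3  2  2  3  3  1  2  2  2  3  3  3  2
(- denotes ∞ / unreachable)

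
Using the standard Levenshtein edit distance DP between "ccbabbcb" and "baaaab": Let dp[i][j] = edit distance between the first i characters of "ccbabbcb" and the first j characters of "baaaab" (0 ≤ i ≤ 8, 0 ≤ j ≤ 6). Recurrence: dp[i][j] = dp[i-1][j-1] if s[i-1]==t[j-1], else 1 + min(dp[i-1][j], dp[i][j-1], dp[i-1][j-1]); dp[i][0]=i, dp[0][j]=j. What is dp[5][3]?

   ''  b  a  a  a  a  b
''  0  1  2  3  4  5  6
 c  1  1  2  3  4  5  6
 c  2  2  2  3  4  5  6
 b  3  2  3  3  4  5  5
 a  4  3  2  3  3  4  5
 b  5  4  3  3  4  4  4
 b  6  5  4  4  4  5  4
 c  7  6  5  5  5  5  5
 b  8  7  6  6  6  6  5

3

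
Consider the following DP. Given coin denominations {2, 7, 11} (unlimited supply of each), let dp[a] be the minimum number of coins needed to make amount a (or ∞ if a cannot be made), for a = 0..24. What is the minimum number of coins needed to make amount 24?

3

 a  0  1  2  3  4  5  6  7  8  9 10 11 12 13 14 15 16 17 18 19 20 21 22 23 24
dp  0  -  1  -  2  -  3  1  4  2  5  1  6  2  2  3  3  4  2  5  3  3  2  4  3
(- denotes ∞ / unreachable)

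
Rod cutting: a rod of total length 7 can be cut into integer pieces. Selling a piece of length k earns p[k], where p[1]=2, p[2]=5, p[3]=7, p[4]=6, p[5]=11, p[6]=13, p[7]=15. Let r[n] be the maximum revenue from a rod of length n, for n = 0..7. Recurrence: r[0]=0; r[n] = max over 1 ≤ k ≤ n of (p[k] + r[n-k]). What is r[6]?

   n    0    1    2    3    4    5    6    7
r[n]    0    2    5    7   10   12   15   17

15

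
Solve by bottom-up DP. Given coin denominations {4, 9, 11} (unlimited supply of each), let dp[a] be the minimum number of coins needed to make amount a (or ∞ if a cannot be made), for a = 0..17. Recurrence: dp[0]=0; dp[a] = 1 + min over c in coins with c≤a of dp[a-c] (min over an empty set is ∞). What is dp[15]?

 a  0  1  2  3  4  5  6  7  8  9 10 11 12 13 14 15 16 17
dp  0  -  -  -  1  -  -  -  2  1  -  1  3  2  -  2  4  3
(- denotes ∞ / unreachable)

2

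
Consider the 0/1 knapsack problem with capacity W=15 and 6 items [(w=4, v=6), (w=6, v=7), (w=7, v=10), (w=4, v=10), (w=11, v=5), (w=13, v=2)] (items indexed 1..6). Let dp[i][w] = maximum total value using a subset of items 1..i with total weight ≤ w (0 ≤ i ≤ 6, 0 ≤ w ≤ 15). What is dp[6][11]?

20

i\w   0   1   2   3   4   5   6   7   8   9  10  11  12  13  14  15
  0   0   0   0   0   0   0   0   0   0   0   0   0   0   0   0   0
  1   0   0   0   0   6   6   6   6   6   6   6   6   6   6   6   6
  2   0   0   0   0   6   6   7   7   7   7  13  13  13  13  13  13
  3   0   0   0   0   6   6   7  10  10  10  13  16  16  17  17  17
  4   0   0   0   0  10  10  10  10  16  16  17  20  20  20  23  26
  5   0   0   0   0  10  10  10  10  16  16  17  20  20  20  23  26
  6   0   0   0   0  10  10  10  10  16  16  17  20  20  20  23  26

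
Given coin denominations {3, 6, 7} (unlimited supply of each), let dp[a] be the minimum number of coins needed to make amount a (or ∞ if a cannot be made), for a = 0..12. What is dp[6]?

1

 a  0  1  2  3  4  5  6  7  8  9 10 11 12
dp  0  -  -  1  -  -  1  1  -  2  2  -  2
(- denotes ∞ / unreachable)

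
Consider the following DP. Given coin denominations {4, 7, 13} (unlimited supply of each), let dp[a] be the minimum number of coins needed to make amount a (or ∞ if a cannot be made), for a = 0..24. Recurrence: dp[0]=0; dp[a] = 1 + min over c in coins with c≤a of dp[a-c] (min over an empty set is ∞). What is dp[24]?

3

 a  0  1  2  3  4  5  6  7  8  9 10 11 12 13 14 15 16 17 18 19 20 21 22 23 24
dp  0  -  -  -  1  -  -  1  2  -  -  2  3  1  2  3  4  2  3  4  2  3  4  5  3
(- denotes ∞ / unreachable)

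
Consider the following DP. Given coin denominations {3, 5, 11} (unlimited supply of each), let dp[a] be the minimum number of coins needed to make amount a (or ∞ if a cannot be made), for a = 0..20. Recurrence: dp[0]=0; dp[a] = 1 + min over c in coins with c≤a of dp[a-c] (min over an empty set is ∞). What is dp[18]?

4

 a  0  1  2  3  4  5  6  7  8  9 10 11 12 13 14 15 16 17 18 19 20
dp  0  -  -  1  -  1  2  -  2  3  2  1  4  3  2  3  2  3  4  3  4
(- denotes ∞ / unreachable)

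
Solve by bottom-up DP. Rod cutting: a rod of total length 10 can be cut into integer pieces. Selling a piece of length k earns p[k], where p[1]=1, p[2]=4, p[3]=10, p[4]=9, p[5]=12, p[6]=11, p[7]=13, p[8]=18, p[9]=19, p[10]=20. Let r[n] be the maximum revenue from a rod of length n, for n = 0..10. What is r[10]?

31

   n    0    1    2    3    4    5    6    7    8    9   10
r[n]    0    1    4   10   11   14   20   21   24   30   31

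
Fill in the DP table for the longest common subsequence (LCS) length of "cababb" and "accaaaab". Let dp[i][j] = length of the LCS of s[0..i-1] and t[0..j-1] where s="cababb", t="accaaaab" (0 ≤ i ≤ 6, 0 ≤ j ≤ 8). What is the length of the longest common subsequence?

4

   ''  a  c  c  a  a  a  a  b
''  0  0  0  0  0  0  0  0  0
 c  0  0  1  1  1  1  1  1  1
 a  0  1  1  1  2  2  2  2  2
 b  0  1  1  1  2  2  2  2  3
 a  0  1  1  1  2  3  3  3  3
 b  0  1  1  1  2  3  3  3  4
 b  0  1  1  1  2  3  3  3  4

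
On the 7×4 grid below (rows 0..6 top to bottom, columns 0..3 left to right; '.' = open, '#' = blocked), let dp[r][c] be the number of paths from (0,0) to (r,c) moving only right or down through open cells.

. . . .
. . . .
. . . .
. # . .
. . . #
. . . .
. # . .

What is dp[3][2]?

r\c   0   1   2   3
  0   1   1   1   1
  1   1   2   3   4
  2   1   3   6  10
  3   1   0   6  16
  4   1   1   7   0
  5   1   2   9   9
  6   1   0   9  18

6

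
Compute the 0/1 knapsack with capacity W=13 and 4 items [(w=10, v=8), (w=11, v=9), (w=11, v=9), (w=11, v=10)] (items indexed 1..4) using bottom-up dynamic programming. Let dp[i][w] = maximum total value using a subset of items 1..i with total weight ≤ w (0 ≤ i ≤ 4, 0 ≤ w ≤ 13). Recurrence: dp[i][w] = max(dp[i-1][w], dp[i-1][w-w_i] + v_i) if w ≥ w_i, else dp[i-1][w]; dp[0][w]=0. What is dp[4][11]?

10

i\w   0   1   2   3   4   5   6   7   8   9  10  11  12  13
  0   0   0   0   0   0   0   0   0   0   0   0   0   0   0
  1   0   0   0   0   0   0   0   0   0   0   8   8   8   8
  2   0   0   0   0   0   0   0   0   0   0   8   9   9   9
  3   0   0   0   0   0   0   0   0   0   0   8   9   9   9
  4   0   0   0   0   0   0   0   0   0   0   8  10  10  10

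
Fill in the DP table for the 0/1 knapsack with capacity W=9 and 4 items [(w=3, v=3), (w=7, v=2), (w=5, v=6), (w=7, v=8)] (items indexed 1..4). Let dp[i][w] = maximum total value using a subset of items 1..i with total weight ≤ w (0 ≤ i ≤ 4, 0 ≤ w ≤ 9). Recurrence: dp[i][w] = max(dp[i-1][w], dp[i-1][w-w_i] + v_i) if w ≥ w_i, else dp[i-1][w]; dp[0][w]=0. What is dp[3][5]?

6

i\w   0   1   2   3   4   5   6   7   8   9
  0   0   0   0   0   0   0   0   0   0   0
  1   0   0   0   3   3   3   3   3   3   3
  2   0   0   0   3   3   3   3   3   3   3
  3   0   0   0   3   3   6   6   6   9   9
  4   0   0   0   3   3   6   6   8   9   9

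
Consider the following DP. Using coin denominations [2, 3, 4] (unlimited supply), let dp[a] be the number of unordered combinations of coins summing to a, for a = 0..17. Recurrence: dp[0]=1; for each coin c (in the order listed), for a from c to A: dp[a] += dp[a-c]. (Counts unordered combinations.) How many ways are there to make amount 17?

8

after  coin     0     1     2     3     4     5     6     7     8     9    10    11    12    13    14    15    16    17
          2     1     0     1     0     1     0     1     0     1     0     1     0     1     0     1     0     1     0
          3     1     0     1     1     1     1     2     1     2     2     2     2     3     2     3     3     3     3
          4     1     0     1     1     2     1     3     2     4     3     5     4     7     5     8     7    10     8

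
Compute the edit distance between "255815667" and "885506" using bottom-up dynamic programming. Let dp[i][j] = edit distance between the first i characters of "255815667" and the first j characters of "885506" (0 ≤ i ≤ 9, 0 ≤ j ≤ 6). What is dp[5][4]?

   ''  8  8  5  5  0  6
''  0  1  2  3  4  5  6
 2  1  1  2  3  4  5  6
 5  2  2  2  2  3  4  5
 5  3  3  3  2  2  3  4
 8  4  3  3  3  3  3  4
 1  5  4  4  4  4  4  4
 5  6  5  5  4  4  5  5
 6  7  6  6  5  5  5  5
 6  8  7  7  6  6  6  5
 7  9  8  8  7  7  7  6

4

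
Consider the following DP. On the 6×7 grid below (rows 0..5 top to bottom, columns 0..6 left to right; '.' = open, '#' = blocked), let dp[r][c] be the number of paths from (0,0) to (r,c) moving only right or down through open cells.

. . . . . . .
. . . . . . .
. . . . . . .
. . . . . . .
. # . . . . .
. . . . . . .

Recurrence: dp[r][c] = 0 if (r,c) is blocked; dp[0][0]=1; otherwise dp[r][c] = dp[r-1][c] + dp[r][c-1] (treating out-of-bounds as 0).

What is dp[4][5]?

121

r\c   0   1   2   3   4   5   6
  0   1   1   1   1   1   1   1
  1   1   2   3   4   5   6   7
  2   1   3   6  10  15  21  28
  3   1   4  10  20  35  56  84
  4   1   0  10  30  65 121 205
  5   1   1  11  41 106 227 432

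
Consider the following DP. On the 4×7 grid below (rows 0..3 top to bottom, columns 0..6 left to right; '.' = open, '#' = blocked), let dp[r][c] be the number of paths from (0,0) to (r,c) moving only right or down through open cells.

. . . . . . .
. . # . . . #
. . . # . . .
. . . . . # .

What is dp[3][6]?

5

r\c   0   1   2   3   4   5   6
  0   1   1   1   1   1   1   1
  1   1   2   0   1   2   3   0
  2   1   3   3   0   2   5   5
  3   1   4   7   7   9   0   5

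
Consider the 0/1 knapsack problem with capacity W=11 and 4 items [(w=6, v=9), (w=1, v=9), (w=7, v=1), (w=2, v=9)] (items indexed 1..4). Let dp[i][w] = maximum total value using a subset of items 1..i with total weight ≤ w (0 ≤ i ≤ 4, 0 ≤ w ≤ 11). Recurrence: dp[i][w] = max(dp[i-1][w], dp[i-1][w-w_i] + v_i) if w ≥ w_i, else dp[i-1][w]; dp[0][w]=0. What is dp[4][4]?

i\w   0   1   2   3   4   5   6   7   8   9  10  11
  0   0   0   0   0   0   0   0   0   0   0   0   0
  1   0   0   0   0   0   0   9   9   9   9   9   9
  2   0   9   9   9   9   9   9  18  18  18  18  18
  3   0   9   9   9   9   9   9  18  18  18  18  18
  4   0   9   9  18  18  18  18  18  18  27  27  27

18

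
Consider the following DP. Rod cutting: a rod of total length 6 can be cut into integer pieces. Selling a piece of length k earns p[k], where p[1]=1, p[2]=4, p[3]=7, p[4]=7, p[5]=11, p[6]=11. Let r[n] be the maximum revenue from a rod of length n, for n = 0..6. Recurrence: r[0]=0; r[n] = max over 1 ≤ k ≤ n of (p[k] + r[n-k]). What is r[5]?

11

   n    0    1    2    3    4    5    6
r[n]    0    1    4    7    8   11   14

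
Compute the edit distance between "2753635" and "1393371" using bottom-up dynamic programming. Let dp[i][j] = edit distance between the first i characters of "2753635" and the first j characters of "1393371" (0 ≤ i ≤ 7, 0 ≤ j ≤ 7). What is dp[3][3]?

3

   ''  1  3  9  3  3  7  1
''  0  1  2  3  4  5  6  7
 2  1  1  2  3  4  5  6  7
 7  2  2  2  3  4  5  5  6
 5  3  3  3  3  4  5  6  6
 3  4  4  3  4  3  4  5  6
 6  5  5  4  4  4  4  5  6
 3  6  6  5  5  4  4  5  6
 5  7  7  6  6  5  5  5  6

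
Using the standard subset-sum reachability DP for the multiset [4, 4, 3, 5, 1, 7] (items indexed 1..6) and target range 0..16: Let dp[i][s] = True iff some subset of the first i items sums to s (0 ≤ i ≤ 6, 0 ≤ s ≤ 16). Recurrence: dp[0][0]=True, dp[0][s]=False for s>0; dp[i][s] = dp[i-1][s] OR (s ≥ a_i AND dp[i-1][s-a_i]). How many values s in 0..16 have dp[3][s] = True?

6

i\s   0   1   2   3   4   5   6   7   8   9  10  11  12  13  14  15  16
  0   T   F   F   F   F   F   F   F   F   F   F   F   F   F   F   F   F
  1   T   F   F   F   T   F   F   F   F   F   F   F   F   F   F   F   F
  2   T   F   F   F   T   F   F   F   T   F   F   F   F   F   F   F   F
  3   T   F   F   T   T   F   F   T   T   F   F   T   F   F   F   F   F
  4   T   F   F   T   T   T   F   T   T   T   F   T   T   T   F   F   T
  5   T   T   F   T   T   T   T   T   T   T   T   T   T   T   T   F   T
  6   T   T   F   T   T   T   T   T   T   T   T   T   T   T   T   T   T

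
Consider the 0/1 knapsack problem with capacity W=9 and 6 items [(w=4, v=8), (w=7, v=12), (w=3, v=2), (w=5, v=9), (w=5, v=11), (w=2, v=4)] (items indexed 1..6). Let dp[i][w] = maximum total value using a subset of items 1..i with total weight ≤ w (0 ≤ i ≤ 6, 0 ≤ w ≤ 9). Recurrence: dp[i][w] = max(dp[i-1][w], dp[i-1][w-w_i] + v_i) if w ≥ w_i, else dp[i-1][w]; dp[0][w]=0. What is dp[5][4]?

i\w   0   1   2   3   4   5   6   7   8   9
  0   0   0   0   0   0   0   0   0   0   0
  1   0   0   0   0   8   8   8   8   8   8
  2   0   0   0   0   8   8   8  12  12  12
  3   0   0   0   2   8   8   8  12  12  12
  4   0   0   0   2   8   9   9  12  12  17
  5   0   0   0   2   8  11  11  12  13  19
  6   0   0   4   4   8  11  12  15  15  19

8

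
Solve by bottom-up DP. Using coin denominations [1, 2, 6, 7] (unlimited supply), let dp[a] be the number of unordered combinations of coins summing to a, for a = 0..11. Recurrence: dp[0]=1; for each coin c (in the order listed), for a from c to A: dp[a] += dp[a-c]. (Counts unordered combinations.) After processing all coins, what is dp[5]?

after  coin     0     1     2     3     4     5     6     7     8     9    10    11
          1     1     1     1     1     1     1     1     1     1     1     1     1
          2     1     1     2     2     3     3     4     4     5     5     6     6
          6     1     1     2     2     3     3     5     5     7     7     9     9
          7     1     1     2     2     3     3     5     6     8     9    11    12

3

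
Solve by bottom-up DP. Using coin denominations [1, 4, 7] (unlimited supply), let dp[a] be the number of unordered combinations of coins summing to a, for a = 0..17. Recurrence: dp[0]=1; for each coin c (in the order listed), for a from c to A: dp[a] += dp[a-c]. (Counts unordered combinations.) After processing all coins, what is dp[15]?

8

after  coin     0     1     2     3     4     5     6     7     8     9    10    11    12    13    14    15    16    17
          1     1     1     1     1     1     1     1     1     1     1     1     1     1     1     1     1     1     1
          4     1     1     1     1     2     2     2     2     3     3     3     3     4     4     4     4     5     5
          7     1     1     1     1     2     2     2     3     4     4     4     5     6     6     7     8     9     9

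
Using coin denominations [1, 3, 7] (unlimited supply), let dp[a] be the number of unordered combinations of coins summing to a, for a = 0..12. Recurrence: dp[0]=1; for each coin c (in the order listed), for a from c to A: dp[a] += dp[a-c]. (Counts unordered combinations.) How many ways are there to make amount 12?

7

after  coin     0     1     2     3     4     5     6     7     8     9    10    11    12
          1     1     1     1     1     1     1     1     1     1     1     1     1     1
          3     1     1     1     2     2     2     3     3     3     4     4     4     5
          7     1     1     1     2     2     2     3     4     4     5     6     6     7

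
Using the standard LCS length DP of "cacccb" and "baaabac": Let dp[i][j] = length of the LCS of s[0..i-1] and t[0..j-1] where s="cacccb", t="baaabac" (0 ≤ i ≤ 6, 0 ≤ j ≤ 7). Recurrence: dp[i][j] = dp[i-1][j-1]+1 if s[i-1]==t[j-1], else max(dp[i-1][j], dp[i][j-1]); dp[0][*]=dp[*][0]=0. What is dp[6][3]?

1

   ''  b  a  a  a  b  a  c
''  0  0  0  0  0  0  0  0
 c  0  0  0  0  0  0  0  1
 a  0  0  1  1  1  1  1  1
 c  0  0  1  1  1  1  1  2
 c  0  0  1  1  1  1  1  2
 c  0  0  1  1  1  1  1  2
 b  0  1  1  1  1  2  2  2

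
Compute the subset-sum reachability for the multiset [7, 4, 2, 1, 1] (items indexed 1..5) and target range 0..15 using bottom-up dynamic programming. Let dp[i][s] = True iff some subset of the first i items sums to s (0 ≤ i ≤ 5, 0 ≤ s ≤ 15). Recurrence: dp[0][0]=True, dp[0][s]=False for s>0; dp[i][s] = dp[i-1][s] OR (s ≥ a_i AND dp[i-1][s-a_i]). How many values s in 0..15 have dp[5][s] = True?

16

i\s   0   1   2   3   4   5   6   7   8   9  10  11  12  13  14  15
  0   T   F   F   F   F   F   F   F   F   F   F   F   F   F   F   F
  1   T   F   F   F   F   F   F   T   F   F   F   F   F   F   F   F
  2   T   F   F   F   T   F   F   T   F   F   F   T   F   F   F   F
  3   T   F   T   F   T   F   T   T   F   T   F   T   F   T   F   F
  4   T   T   T   T   T   T   T   T   T   T   T   T   T   T   T   F
  5   T   T   T   T   T   T   T   T   T   T   T   T   T   T   T   T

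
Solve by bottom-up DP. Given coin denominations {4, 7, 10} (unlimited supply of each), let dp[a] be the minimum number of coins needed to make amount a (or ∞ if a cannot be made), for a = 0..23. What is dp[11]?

2

 a  0  1  2  3  4  5  6  7  8  9 10 11 12 13 14 15 16 17 18 19 20 21 22 23
dp  0  -  -  -  1  -  -  1  2  -  1  2  3  -  2  3  4  2  3  4  2  3  4  5
(- denotes ∞ / unreachable)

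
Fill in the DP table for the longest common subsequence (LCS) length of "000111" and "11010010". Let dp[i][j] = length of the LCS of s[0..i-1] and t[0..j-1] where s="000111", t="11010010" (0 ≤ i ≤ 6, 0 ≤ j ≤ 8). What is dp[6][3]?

   ''  1  1  0  1  0  0  1  0
''  0  0  0  0  0  0  0  0  0
 0  0  0  0  1  1  1  1  1  1
 0  0  0  0  1  1  2  2  2  2
 0  0  0  0  1  1  2  3  3  3
 1  0  1  1  1  2  2  3  4  4
 1  0  1  2  2  2  2  3  4  4
 1  0  1  2  2  3  3  3  4  4

2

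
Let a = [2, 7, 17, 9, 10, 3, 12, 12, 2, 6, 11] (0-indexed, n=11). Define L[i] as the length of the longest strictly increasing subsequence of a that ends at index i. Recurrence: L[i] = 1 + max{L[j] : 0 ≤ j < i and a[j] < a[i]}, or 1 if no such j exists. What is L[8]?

1

   i    0    1    2    3    4    5    6    7    8    9   10
a[i]    2    7   17    9   10    3   12   12    2    6   11
L[i]    1    2    3    3    4    2    5    5    1    3    5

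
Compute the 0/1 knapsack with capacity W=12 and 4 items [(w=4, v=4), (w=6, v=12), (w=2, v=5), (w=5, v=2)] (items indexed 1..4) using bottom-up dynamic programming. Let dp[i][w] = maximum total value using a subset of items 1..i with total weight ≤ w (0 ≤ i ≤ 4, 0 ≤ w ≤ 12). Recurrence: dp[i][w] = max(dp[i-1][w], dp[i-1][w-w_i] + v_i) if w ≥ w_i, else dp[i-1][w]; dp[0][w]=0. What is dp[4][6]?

12

i\w   0   1   2   3   4   5   6   7   8   9  10  11  12
  0   0   0   0   0   0   0   0   0   0   0   0   0   0
  1   0   0   0   0   4   4   4   4   4   4   4   4   4
  2   0   0   0   0   4   4  12  12  12  12  16  16  16
  3   0   0   5   5   5   5  12  12  17  17  17  17  21
  4   0   0   5   5   5   5  12  12  17  17  17  17  21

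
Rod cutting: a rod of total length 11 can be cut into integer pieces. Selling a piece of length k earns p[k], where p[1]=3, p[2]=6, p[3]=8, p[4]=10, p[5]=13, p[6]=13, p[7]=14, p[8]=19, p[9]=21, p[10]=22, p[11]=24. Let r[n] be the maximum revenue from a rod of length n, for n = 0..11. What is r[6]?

   n    0    1    2    3    4    5    6    7    8    9   10   11
r[n]    0    3    6    9   12   15   18   21   24   27   30   33

18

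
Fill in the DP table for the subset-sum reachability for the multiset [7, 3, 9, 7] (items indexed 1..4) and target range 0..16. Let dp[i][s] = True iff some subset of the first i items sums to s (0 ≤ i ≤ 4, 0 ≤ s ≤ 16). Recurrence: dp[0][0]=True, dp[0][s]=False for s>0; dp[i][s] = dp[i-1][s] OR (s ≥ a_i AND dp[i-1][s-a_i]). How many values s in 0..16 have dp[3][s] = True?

7

i\s   0   1   2   3   4   5   6   7   8   9  10  11  12  13  14  15  16
  0   T   F   F   F   F   F   F   F   F   F   F   F   F   F   F   F   F
  1   T   F   F   F   F   F   F   T   F   F   F   F   F   F   F   F   F
  2   T   F   F   T   F   F   F   T   F   F   T   F   F   F   F   F   F
  3   T   F   F   T   F   F   F   T   F   T   T   F   T   F   F   F   T
  4   T   F   F   T   F   F   F   T   F   T   T   F   T   F   T   F   T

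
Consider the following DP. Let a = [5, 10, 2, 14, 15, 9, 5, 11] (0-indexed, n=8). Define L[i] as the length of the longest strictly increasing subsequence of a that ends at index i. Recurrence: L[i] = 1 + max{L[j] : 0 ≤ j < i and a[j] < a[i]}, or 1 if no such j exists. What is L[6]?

   i    0    1    2    3    4    5    6    7
a[i]    5   10    2   14   15    9    5   11
L[i]    1    2    1    3    4    2    2    3

2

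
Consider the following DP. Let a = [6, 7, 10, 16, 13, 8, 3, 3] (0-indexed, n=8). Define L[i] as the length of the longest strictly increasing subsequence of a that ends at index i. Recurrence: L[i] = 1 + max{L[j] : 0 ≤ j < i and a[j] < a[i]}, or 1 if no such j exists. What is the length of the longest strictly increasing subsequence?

4

   i    0    1    2    3    4    5    6    7
a[i]    6    7   10   16   13    8    3    3
L[i]    1    2    3    4    4    3    1    1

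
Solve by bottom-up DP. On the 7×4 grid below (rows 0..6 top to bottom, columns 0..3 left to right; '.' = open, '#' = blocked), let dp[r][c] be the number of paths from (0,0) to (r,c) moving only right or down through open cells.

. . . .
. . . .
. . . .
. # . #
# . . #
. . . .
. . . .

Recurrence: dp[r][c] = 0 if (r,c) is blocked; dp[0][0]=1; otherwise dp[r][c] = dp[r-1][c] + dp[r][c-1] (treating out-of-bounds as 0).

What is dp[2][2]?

r\c   0   1   2   3
  0   1   1   1   1
  1   1   2   3   4
  2   1   3   6  10
  3   1   0   6   0
  4   0   0   6   0
  5   0   0   6   6
  6   0   0   6  12

6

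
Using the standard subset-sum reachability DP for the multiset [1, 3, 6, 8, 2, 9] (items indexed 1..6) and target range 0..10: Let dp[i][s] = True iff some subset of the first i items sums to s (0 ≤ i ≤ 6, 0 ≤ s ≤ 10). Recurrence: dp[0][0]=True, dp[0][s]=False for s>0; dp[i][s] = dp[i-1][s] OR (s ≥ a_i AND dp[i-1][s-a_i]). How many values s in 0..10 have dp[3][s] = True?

i\s   0   1   2   3   4   5   6   7   8   9  10
  0   T   F   F   F   F   F   F   F   F   F   F
  1   T   T   F   F   F   F   F   F   F   F   F
  2   T   T   F   T   T   F   F   F   F   F   F
  3   T   T   F   T   T   F   T   T   F   T   T
  4   T   T   F   T   T   F   T   T   T   T   T
  5   T   T   T   T   T   T   T   T   T   T   T
  6   T   T   T   T   T   T   T   T   T   T   T

8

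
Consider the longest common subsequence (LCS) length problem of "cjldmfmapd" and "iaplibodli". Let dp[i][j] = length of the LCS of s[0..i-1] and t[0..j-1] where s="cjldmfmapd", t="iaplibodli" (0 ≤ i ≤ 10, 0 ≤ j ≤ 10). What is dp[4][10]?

2

   ''  i  a  p  l  i  b  o  d  l  i
''  0  0  0  0  0  0  0  0  0  0  0
 c  0  0  0  0  0  0  0  0  0  0  0
 j  0  0  0  0  0  0  0  0  0  0  0
 l  0  0  0  0  1  1  1  1  1  1  1
 d  0  0  0  0  1  1  1  1  2  2  2
 m  0  0  0  0  1  1  1  1  2  2  2
 f  0  0  0  0  1  1  1  1  2  2  2
 m  0  0  0  0  1  1  1  1  2  2  2
 a  0  0  1  1  1  1  1  1  2  2  2
 p  0  0  1  2  2  2  2  2  2  2  2
 d  0  0  1  2  2  2  2  2  3  3  3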